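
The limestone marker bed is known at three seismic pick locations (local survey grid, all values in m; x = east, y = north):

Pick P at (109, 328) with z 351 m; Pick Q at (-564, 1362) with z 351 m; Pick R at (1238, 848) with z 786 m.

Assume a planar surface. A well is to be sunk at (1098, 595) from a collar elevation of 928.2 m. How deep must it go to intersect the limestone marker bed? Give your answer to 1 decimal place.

232.5 m

Let the plane be z = a·x + b·y + c.
Pick Q−Pick P: −673a + 1034b = 0;  Pick R−Pick P: 1129a + 520b = 435.
Solving gives a = 0.296432, b = 0.192939.
Then c = 351 − a·109 − b·328 = 255.40.
At (1098, 595): z_contact = 325.48 + 114.80 + 255.40 = 695.69 m.
Depth below ground = 928.2 − 695.69 = 232.5 m.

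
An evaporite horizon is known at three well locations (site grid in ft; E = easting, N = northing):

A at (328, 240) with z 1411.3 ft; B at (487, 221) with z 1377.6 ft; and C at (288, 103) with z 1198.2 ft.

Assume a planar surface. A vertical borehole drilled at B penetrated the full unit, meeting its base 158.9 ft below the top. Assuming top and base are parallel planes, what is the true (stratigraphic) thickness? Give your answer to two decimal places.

Two edge vectors: A→B = (159, -19, -33.7), A→C = (-40, -137, -213.1).
Normal n = (A→B) × (A→C) = (-568, 35230.9, -22543).
So ∂z/∂E = −n_x/n_z = −0.02520 and ∂z/∂N = −n_y/n_z = 1.56283.
|∇z| = √(a²+b²) = 1.56303, so dip δ = arctan(1.56303) = 57.39°.
True thickness = vertical thickness × cos δ = 158.9 × cos 57.39° = 85.63 ft.

85.63 ft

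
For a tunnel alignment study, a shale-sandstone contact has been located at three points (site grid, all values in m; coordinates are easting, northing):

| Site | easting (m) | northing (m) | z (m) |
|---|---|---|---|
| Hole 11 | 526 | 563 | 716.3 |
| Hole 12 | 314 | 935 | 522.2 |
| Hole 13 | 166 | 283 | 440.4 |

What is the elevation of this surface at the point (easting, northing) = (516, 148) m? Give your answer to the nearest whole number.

733 m

Two edge vectors: Hole 11→Hole 12 = (-212, 372, -194.1), Hole 11→Hole 13 = (-360, -280, -275.9).
Normal n = (Hole 11→Hole 12) × (Hole 11→Hole 13) = (-156982.8, 11385.2, 193280).
So ∂z/∂easting = −n_x/n_z = 0.81220 and ∂z/∂northing = −n_y/n_z = −0.05891.
Intercept c from Hole 11: 716.3 − 427.22 + 33.16 = 322.24.
At (516, 148): z = 419.1 − 8.7 + 322.24 = 732.6 m.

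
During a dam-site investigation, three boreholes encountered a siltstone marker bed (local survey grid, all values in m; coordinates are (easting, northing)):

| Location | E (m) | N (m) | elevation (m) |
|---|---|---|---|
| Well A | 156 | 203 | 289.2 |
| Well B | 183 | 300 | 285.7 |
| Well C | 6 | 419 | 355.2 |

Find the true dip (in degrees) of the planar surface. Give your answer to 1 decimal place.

19.6°

Let the plane be z = a·E + b·N + c.
Well B−Well A: 27a + 97b = −3.5;  Well C−Well A: −150a + 216b = 66.
Solving gives a = −0.35119, b = 0.06167.
Gradient magnitude |∇z| = √(a² + b²) = √(0.12334 + 0.00380) = 0.35657.
True dip = arctan(0.35657) = 19.6°, dipping toward E (azimuth ≈ 100°).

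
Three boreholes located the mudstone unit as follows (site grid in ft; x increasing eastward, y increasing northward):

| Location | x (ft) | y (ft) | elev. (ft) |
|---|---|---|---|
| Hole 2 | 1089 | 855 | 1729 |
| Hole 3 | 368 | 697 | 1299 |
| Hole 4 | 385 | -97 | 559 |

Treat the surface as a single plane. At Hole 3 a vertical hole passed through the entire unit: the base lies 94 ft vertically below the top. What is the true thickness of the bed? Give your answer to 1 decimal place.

65.9 ft

Two edge vectors: Hole 2→Hole 3 = (-721, -158, -430), Hole 2→Hole 4 = (-704, -952, -1170).
Normal n = (Hole 2→Hole 3) × (Hole 2→Hole 4) = (-224500, -540850, 575160).
So ∂z/∂x = −n_x/n_z = 0.39033 and ∂z/∂y = −n_y/n_z = 0.94035.
|∇z| = √(a²+b²) = 1.01814, so dip δ = arctan(1.01814) = 45.51°.
True thickness = vertical thickness × cos δ = 94 × cos 45.51° = 65.9 ft.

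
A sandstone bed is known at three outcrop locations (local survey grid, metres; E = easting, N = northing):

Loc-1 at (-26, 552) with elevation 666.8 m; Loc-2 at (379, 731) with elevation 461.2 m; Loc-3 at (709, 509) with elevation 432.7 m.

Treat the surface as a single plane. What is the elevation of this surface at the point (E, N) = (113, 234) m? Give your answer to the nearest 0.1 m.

Let the plane be z = a·E + b·N + c.
Loc-2−Loc-1: 405a + 179b = −205.6;  Loc-3−Loc-1: 735a − 43b = −234.1.
Solving gives a = −0.34061, b = −0.37794.
Then c = 666.8 − a·-26 − b·552 = 866.57.
At (113, 234): z = −38.5 − 88.4 + 866.57 = 739.6 m.

739.6 m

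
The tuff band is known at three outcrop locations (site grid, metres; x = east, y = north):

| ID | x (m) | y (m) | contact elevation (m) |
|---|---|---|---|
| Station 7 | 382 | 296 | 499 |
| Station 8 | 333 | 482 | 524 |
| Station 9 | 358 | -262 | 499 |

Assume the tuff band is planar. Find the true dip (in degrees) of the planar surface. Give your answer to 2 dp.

23.70°

Let the plane be z = a·x + b·y + c.
Station 8−Station 7: −49a + 186b = 25;  Station 9−Station 7: −24a − 558b = 0.
Solving gives a = −0.43860, b = 0.01886.
Gradient magnitude |∇z| = √(a² + b²) = √(0.19237 + 0.00036) = 0.43900.
True dip = arctan(0.43900) = 23.70°, dipping toward E (azimuth ≈ 092°).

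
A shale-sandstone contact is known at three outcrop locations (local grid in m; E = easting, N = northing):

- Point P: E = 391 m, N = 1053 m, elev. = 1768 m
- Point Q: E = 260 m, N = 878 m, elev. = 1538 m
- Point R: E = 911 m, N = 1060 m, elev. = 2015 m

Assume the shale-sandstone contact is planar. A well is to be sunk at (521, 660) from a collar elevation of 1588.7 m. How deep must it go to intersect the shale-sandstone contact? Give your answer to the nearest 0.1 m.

141.3 m

Two edge vectors: Point P→Point Q = (-131, -175, -230), Point P→Point R = (520, 7, 247).
Normal n = (Point P→Point Q) × (Point P→Point R) = (-41615, -87243, 90083).
So ∂z/∂E = −n_x/n_z = 0.461963 and ∂z/∂N = −n_y/n_z = 0.968474.
Intercept c from Point P: 1768 − 180.63 − 1019.80 = 567.57.
At (521, 660): z_contact = 240.68 + 639.19 + 567.57 = 1447.45 m.
Depth below ground = 1588.7 − 1447.45 = 141.3 m.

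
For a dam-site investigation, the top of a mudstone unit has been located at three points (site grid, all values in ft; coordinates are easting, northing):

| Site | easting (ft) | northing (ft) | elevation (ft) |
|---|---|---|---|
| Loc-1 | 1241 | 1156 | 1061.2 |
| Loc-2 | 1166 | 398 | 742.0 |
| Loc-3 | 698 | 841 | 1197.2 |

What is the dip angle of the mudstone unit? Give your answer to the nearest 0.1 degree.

35.2°

Let the plane be z = a·easting + b·northing + c.
Loc-2−Loc-1: −75a − 758b = −319.2;  Loc-3−Loc-1: −543a − 315b = 136.
Solving gives a = −0.52488, b = 0.47304.
Gradient magnitude |∇z| = √(a² + b²) = √(0.27550 + 0.22377) = 0.70659.
True dip = arctan(0.70659) = 35.2°, dipping toward SE (azimuth ≈ 132°).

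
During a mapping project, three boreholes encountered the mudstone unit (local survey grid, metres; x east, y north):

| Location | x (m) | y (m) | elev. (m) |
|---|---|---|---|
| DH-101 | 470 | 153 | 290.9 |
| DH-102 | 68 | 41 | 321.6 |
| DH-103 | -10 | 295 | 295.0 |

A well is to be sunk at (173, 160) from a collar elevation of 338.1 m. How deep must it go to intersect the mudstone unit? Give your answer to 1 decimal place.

35.1 m

Two edge vectors: DH-101→DH-102 = (-402, -112, 30.7), DH-101→DH-103 = (-480, 142, 4.1).
Normal n = (DH-101→DH-102) × (DH-101→DH-103) = (-4818.6, -13087.8, -110844).
So ∂z/∂x = −n_x/n_z = −0.04347 and ∂z/∂y = −n_y/n_z = −0.11807.
Intercept c from DH-101: 290.9 + 20.43 + 18.07 = 329.40.
At (173, 160): z_contact = −7.52 − 18.89 + 329.40 = 302.98 m.
Depth below ground = 338.1 − 302.98 = 35.1 m.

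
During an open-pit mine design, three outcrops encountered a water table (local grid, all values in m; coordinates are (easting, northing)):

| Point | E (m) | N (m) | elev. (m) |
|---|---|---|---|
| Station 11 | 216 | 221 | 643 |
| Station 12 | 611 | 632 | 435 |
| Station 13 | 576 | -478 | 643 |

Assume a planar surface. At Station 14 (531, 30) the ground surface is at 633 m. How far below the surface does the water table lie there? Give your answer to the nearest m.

Two edge vectors: Station 11→Station 12 = (395, 411, -208), Station 11→Station 13 = (360, -699, 0).
Normal n = (Station 11→Station 12) × (Station 11→Station 13) = (-145392, -74880, -424065).
So ∂z/∂E = −n_x/n_z = −0.34285 and ∂z/∂N = −n_y/n_z = −0.17658.
Intercept c from Station 11: 643 + 74.06 + 39.02 = 756.08.
At (531, 30): z_contact = −182.1 − 5.3 + 756.08 = 568.7 m.
Depth below ground = 633 − 568.7 = 64 m.

64 m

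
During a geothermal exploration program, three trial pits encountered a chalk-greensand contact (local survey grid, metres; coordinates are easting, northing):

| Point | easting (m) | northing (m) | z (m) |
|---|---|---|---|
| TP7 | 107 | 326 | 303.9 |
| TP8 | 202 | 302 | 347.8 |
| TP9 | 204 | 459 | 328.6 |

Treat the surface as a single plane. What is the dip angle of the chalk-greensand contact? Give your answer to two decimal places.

Let the plane be z = a·easting + b·northing + c.
TP8−TP7: 95a − 24b = 43.9;  TP9−TP7: 97a + 133b = 24.7.
Solving gives a = 0.42983, b = −0.12777.
Gradient magnitude |∇z| = √(a² + b²) = √(0.18475 + 0.01632) = 0.44841.
True dip = arctan(0.44841) = 24.15°, dipping toward WNW (azimuth ≈ 287°).

24.15°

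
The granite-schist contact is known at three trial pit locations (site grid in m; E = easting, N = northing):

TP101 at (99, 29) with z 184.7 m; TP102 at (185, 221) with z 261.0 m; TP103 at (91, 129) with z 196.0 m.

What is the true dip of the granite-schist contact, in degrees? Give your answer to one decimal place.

29.3°

Two edge vectors: TP101→TP102 = (86, 192, 76.3), TP101→TP103 = (-8, 100, 11.3).
Normal n = (TP101→TP102) × (TP101→TP103) = (-5460.4, -1582.2, 10136).
So ∂z/∂E = −n_x/n_z = 0.53871 and ∂z/∂N = −n_y/n_z = 0.15610.
Gradient magnitude |∇z| = √(a² + b²) = √(0.29021 + 0.02437) = 0.56087.
True dip = arctan(0.56087) = 29.3°, dipping toward WSW (azimuth ≈ 254°).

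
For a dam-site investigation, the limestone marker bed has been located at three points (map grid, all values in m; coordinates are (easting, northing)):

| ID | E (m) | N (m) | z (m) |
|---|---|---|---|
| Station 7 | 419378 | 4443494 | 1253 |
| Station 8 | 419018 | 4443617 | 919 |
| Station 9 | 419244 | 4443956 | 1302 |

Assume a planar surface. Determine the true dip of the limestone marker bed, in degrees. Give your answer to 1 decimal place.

Two edge vectors: Station 7→Station 8 = (-360, 123, -334), Station 7→Station 9 = (-134, 462, 49).
Normal n = (Station 7→Station 8) × (Station 7→Station 9) = (160335, 62396, -149838).
So ∂z/∂E = −n_x/n_z = 1.07006 and ∂z/∂N = −n_y/n_z = 0.41642.
Gradient magnitude |∇z| = √(a² + b²) = √(1.14502 + 0.17341) = 1.14823.
True dip = arctan(1.14823) = 48.9°, dipping toward WSW (azimuth ≈ 249°).

48.9°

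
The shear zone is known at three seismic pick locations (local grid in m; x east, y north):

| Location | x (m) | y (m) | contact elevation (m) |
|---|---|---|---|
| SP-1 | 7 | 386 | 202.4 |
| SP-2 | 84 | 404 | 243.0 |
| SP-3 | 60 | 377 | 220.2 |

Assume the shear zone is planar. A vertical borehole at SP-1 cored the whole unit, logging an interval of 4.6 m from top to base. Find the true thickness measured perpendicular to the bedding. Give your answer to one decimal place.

Two edge vectors: SP-1→SP-2 = (77, 18, 40.6), SP-1→SP-3 = (53, -9, 17.8).
Normal n = (SP-1→SP-2) × (SP-1→SP-3) = (685.8, 781.2, -1647).
So ∂z/∂x = −n_x/n_z = 0.41639 and ∂z/∂y = −n_y/n_z = 0.47432.
|∇z| = √(a²+b²) = 0.63116, so dip δ = arctan(0.63116) = 32.26°.
True thickness = vertical thickness × cos δ = 4.6 × cos 32.26° = 3.9 m.

3.9 m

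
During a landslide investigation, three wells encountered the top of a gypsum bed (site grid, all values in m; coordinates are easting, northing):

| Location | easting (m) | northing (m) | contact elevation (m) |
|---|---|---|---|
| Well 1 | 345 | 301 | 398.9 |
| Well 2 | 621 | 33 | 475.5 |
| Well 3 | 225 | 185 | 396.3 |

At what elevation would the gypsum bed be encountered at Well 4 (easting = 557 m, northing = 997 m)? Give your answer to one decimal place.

Two edge vectors: Well 1→Well 2 = (276, -268, 76.6), Well 1→Well 3 = (-120, -116, -2.6).
Normal n = (Well 1→Well 2) × (Well 1→Well 3) = (9582.4, -8474.4, -64176).
So ∂z/∂easting = −n_x/n_z = 0.14931 and ∂z/∂northing = −n_y/n_z = −0.13205.
Intercept c from Well 1: 398.9 − 51.51 + 39.75 = 387.13.
At (557, 997): z = 83.2 − 131.7 + 387.13 = 338.6 m.

338.6 m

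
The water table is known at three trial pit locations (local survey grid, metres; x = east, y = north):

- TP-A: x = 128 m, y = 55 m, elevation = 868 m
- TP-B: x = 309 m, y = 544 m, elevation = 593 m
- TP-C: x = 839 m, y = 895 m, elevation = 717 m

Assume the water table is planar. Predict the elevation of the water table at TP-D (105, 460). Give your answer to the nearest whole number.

501 m

Let the plane be z = a·x + b·y + c.
TP-B−TP-A: 181a + 489b = −275;  TP-C−TP-A: 711a + 840b = −151.
Solving gives a = 0.80332, b = −0.85972.
Then c = 868 − a·128 − b·55 = 812.46.
At (105, 460): z = 84.3 − 395.5 + 812.46 = 501.3 m.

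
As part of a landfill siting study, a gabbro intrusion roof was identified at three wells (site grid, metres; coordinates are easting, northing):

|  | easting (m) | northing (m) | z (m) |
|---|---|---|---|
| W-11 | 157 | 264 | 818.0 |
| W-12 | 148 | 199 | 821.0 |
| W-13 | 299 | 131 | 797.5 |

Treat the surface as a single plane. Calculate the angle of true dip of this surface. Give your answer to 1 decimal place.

Let the plane be z = a·easting + b·northing + c.
W-12−W-11: −9a − 65b = 3;  W-13−W-11: 142a − 133b = −20.5.
Solving gives a = −0.16606, b = −0.02316.
Gradient magnitude |∇z| = √(a² + b²) = √(0.02758 + 0.00054) = 0.16767.
True dip = arctan(0.16767) = 9.5°, dipping toward E (azimuth ≈ 082°).

9.5°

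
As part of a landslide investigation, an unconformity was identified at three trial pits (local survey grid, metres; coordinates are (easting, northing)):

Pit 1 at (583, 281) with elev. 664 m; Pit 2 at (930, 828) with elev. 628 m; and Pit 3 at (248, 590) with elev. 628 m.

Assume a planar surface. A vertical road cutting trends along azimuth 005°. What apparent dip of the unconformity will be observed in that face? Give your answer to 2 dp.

4.67°

Let the plane be z = a·E + b·N + c.
Pit 2−Pit 1: 347a + 547b = −36;  Pit 3−Pit 1: −335a + 309b = −36.
Solving gives a = 0.02950, b = −0.08453.
Unit vector along 005° is (sin 5°, cos 5°) = (0.0872, 0.9962).
Slope in that direction = a·(0.0872) + b·(0.9962) = −0.08163.
Apparent dip = arctan|0.08163| = 4.67° (true dip is 5.1°, so apparent ≤ true as expected).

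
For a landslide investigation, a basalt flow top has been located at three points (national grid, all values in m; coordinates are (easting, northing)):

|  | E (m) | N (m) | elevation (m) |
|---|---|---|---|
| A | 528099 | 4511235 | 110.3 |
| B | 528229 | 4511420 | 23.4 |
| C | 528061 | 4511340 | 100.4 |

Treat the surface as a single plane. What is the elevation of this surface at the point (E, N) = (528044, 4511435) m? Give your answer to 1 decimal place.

85.3 m

Let the plane be z = a·E + b·N + c.
B−A: 130a + 185b = −86.9;  C−A: −38a + 105b = −9.9.
Solving gives a = −0.352659574, b = −0.221914894.
Then c = 110.3 − a·528099 − b·4511235 = 1187459.70.
At (528044, 4511435): z = −186219.8 − 1001154.6 + 1187459.70 = 85.3 m.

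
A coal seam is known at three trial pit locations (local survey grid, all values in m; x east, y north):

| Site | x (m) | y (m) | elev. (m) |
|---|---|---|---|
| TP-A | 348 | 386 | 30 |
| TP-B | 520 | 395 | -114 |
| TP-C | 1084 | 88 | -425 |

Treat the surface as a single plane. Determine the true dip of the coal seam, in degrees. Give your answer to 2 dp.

43.32°

Two edge vectors: TP-A→TP-B = (172, 9, -144), TP-A→TP-C = (736, -298, -455).
Normal n = (TP-A→TP-B) × (TP-A→TP-C) = (-47007, -27724, -57880).
So ∂z/∂x = −n_x/n_z = −0.81215 and ∂z/∂y = −n_y/n_z = −0.47899.
Gradient magnitude |∇z| = √(a² + b²) = √(0.65958 + 0.22943) = 0.94287.
True dip = arctan(0.94287) = 43.32°, dipping toward ENE (azimuth ≈ 059°).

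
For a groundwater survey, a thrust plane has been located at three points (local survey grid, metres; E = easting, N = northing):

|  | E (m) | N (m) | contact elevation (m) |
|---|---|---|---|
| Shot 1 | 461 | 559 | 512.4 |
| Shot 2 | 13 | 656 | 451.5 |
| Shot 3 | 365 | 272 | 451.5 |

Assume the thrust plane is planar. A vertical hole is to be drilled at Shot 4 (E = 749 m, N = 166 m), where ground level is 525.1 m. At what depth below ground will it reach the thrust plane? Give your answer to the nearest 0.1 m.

Let the plane be z = a·E + b·N + c.
Shot 2−Shot 1: −448a + 97b = −60.9;  Shot 3−Shot 1: −96a − 287b = −60.9.
Solving gives a = 0.16960, b = 0.15547.
Then c = 512.4 − a·461 − b·559 = 347.31.
At (749, 166): z_contact = 127.03 + 25.81 + 347.31 = 500.15 m.
Depth below ground = 525.1 − 500.15 = 25.0 m.

25.0 m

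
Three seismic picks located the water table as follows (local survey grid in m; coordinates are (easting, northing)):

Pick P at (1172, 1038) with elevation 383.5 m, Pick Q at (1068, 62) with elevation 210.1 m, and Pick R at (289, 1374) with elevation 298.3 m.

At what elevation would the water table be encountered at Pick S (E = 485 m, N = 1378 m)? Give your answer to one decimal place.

Two edge vectors: Pick P→Pick Q = (-104, -976, -173.4), Pick P→Pick R = (-883, 336, -85.2).
Normal n = (Pick P→Pick Q) × (Pick P→Pick R) = (141417.6, 144251.4, -896752).
So ∂z/∂E = −n_x/n_z = 0.157700 and ∂z/∂N = −n_y/n_z = 0.160860.
Intercept c from Pick P: 383.5 − 184.82 − 166.97 = 31.70.
At (485, 1378): z = 76.5 + 221.7 + 31.70 = 329.9 m.

329.9 m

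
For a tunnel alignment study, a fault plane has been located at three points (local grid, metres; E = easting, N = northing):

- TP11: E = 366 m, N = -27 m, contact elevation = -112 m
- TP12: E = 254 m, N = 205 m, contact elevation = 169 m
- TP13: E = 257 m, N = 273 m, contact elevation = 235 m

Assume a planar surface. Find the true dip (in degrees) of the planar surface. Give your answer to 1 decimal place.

47.5°

Let the plane be z = a·E + b·N + c.
TP12−TP11: −112a + 232b = 281;  TP13−TP11: −109a + 300b = 347.
Solving gives a = −0.45669, b = 0.99074.
Gradient magnitude |∇z| = √(a² + b²) = √(0.20856 + 0.98156) = 1.09093.
True dip = arctan(1.09093) = 47.5°, dipping toward SSE (azimuth ≈ 155°).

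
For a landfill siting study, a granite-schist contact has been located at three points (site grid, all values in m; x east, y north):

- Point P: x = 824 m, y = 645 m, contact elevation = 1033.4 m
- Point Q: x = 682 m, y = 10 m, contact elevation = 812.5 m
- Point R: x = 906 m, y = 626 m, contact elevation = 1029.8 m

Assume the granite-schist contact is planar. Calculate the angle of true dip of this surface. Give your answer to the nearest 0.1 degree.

Let the plane be z = a·x + b·y + c.
Point Q−Point P: −142a − 635b = −220.9;  Point R−Point P: 82a − 19b = −3.6.
Solving gives a = 0.03489, b = 0.34007.
Gradient magnitude |∇z| = √(a² + b²) = √(0.00122 + 0.11565) = 0.34186.
True dip = arctan(0.34186) = 18.9°, dipping toward S (azimuth ≈ 186°).

18.9°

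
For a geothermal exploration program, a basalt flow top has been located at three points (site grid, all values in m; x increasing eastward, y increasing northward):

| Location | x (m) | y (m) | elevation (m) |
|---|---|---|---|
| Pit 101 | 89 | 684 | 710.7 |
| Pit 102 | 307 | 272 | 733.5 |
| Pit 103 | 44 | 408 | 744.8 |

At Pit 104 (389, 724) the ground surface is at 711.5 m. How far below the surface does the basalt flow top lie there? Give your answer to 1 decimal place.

34.7 m

Two edge vectors: Pit 101→Pit 102 = (218, -412, 22.8), Pit 101→Pit 103 = (-45, -276, 34.1).
Normal n = (Pit 101→Pit 102) × (Pit 101→Pit 103) = (-7756.4, -8459.8, -78708).
So ∂z/∂x = −n_x/n_z = −0.09855 and ∂z/∂y = −n_y/n_z = −0.10748.
Intercept c from Pit 101: 710.7 + 8.77 + 73.52 = 792.99.
At (389, 724): z_contact = −38.33 − 77.82 + 792.99 = 676.84 m.
Depth below ground = 711.5 − 676.84 = 34.7 m.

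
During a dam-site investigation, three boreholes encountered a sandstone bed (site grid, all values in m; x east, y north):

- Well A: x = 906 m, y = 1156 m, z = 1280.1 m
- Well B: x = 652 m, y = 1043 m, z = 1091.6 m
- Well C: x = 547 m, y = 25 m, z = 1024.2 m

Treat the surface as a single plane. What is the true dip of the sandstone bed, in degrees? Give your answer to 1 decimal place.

Two edge vectors: Well A→Well B = (-254, -113, -188.5), Well A→Well C = (-359, -1131, -255.9).
Normal n = (Well A→Well B) × (Well A→Well C) = (-184276.8, 2672.9, 246707).
So ∂z/∂x = −n_x/n_z = 0.74695 and ∂z/∂y = −n_y/n_z = −0.01083.
Gradient magnitude |∇z| = √(a² + b²) = √(0.55793 + 0.00012) = 0.74702.
True dip = arctan(0.74702) = 36.8°, dipping toward W (azimuth ≈ 271°).

36.8°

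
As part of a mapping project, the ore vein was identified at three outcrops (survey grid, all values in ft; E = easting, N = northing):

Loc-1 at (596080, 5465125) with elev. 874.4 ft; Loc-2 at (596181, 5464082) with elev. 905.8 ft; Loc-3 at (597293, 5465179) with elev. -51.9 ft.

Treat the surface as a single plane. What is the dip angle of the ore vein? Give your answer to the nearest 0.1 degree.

Let the plane be z = a·E + b·N + c.
Loc-2−Loc-1: 101a − 1043b = 31.4;  Loc-3−Loc-1: 1213a + 54b = −926.3.
Solving gives a = −0.75903, b = −0.10361.
Gradient magnitude |∇z| = √(a² + b²) = √(0.57613 + 0.01073) = 0.76607.
True dip = arctan(0.76607) = 37.5°, dipping toward E (azimuth ≈ 082°).

37.5°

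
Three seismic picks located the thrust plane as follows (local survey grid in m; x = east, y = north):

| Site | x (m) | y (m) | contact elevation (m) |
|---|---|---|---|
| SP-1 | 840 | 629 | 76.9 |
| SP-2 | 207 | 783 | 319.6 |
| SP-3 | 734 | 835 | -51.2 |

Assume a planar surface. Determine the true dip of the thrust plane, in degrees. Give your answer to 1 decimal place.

Let the plane be z = a·x + b·y + c.
SP-2−SP-1: −633a + 154b = 242.7;  SP-3−SP-1: −106a + 206b = −128.1.
Solving gives a = −0.61121, b = −0.93635.
Gradient magnitude |∇z| = √(a² + b²) = √(0.37358 + 0.87676) = 1.11819.
True dip = arctan(1.11819) = 48.2°, dipping toward NNE (azimuth ≈ 033°).

48.2°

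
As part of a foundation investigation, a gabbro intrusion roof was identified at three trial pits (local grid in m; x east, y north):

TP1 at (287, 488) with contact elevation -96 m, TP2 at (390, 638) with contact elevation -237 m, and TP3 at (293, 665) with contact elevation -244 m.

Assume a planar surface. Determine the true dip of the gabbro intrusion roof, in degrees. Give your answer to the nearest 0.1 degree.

Let the plane be z = a·x + b·y + c.
TP2−TP1: 103a + 150b = −141;  TP3−TP1: 6a + 177b = −148.
Solving gives a = −0.15908, b = −0.83077.
Gradient magnitude |∇z| = √(a² + b²) = √(0.02531 + 0.69017) = 0.84586.
True dip = arctan(0.84586) = 40.2°, dipping toward N (azimuth ≈ 011°).

40.2°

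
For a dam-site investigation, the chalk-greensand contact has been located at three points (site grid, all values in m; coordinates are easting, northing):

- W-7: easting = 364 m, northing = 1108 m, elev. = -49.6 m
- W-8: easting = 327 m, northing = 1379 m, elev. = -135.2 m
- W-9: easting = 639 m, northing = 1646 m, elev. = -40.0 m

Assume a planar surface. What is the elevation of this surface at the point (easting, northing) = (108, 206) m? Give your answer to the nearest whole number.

Let the plane be z = a·easting + b·northing + c.
W-8−W-7: −37a + 271b = −85.6;  W-9−W-7: 275a + 538b = 9.6.
Solving gives a = 0.51524, b = −0.24552.
Then c = -49.6 − a·364 − b·1108 = 34.89.
At (108, 206): z = 55.6 − 50.6 + 34.89 = 40.0 m.

40 m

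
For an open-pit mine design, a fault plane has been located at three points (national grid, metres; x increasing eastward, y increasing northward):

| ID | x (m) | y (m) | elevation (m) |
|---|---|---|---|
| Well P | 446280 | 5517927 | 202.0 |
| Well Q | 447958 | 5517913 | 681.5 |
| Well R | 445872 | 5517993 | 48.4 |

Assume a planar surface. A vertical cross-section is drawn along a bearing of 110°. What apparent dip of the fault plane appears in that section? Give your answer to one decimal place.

25.0°

Let the plane be z = a·x + b·y + c.
Well Q−Well P: 1678a − 14b = 479.5;  Well R−Well P: −408a + 66b = −153.6.
Solving gives a = 0.28082, b = −0.59127.
Unit vector along 110° is (sin 110°, cos 110°) = (0.9397, -0.3420).
Slope in that direction = a·(0.9397) + b·(-0.3420) = 0.46611.
Apparent dip = arctan|0.46611| = 25.0° (true dip is 33.2°, so apparent ≤ true as expected).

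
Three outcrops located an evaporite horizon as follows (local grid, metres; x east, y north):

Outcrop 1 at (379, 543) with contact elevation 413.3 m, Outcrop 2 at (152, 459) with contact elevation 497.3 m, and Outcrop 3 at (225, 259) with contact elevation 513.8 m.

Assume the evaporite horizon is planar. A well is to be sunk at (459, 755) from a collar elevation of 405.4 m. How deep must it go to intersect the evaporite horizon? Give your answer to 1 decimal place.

Let the plane be z = a·x + b·y + c.
Outcrop 2−Outcrop 1: −227a − 84b = 84;  Outcrop 3−Outcrop 1: −154a − 284b = 100.5.
Solving gives a = −0.29912, b = −0.19168.
Then c = 413.3 − a·379 − b·543 = 630.75.
At (459, 755): z_contact = −137.29 − 144.72 + 630.75 = 348.74 m.
Depth below ground = 405.4 − 348.74 = 56.7 m.

56.7 m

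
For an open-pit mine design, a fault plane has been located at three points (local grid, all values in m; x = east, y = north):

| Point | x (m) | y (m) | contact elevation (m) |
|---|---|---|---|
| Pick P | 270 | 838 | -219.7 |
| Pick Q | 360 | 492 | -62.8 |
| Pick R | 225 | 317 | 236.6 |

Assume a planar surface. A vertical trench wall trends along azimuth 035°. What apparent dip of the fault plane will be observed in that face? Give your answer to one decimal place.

Two edge vectors: Pick P→Pick Q = (90, -346, 156.9), Pick P→Pick R = (-45, -521, 456.3).
Normal n = (Pick P→Pick Q) × (Pick P→Pick R) = (-76134.9, -48127.5, -62460).
So ∂z/∂x = −n_x/n_z = −1.21894 and ∂z/∂y = −n_y/n_z = −0.77053.
Unit vector along 035° is (sin 35°, cos 35°) = (0.5736, 0.8192).
Slope in that direction = a·(0.5736) + b·(0.8192) = −1.33034.
Apparent dip = arctan|1.33034| = 53.1° (true dip is 55.3°, so apparent ≤ true as expected).

53.1°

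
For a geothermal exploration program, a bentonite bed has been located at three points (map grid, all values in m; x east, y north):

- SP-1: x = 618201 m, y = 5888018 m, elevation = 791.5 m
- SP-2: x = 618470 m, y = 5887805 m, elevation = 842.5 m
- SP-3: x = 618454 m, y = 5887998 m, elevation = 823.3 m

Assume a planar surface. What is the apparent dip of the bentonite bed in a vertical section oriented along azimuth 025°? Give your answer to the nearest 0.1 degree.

1.8°

Let the plane be z = a·x + b·y + c.
SP-2−SP-1: 269a − 213b = 51;  SP-3−SP-1: 253a − 20b = 31.8.
Solving gives a = 0.11860, b = −0.08965.
Unit vector along 025° is (sin 25°, cos 25°) = (0.4226, 0.9063).
Slope in that direction = a·(0.4226) + b·(0.9063) = −0.03113.
Apparent dip = arctan|0.03113| = 1.8° (true dip is 8.5°, so apparent ≤ true as expected).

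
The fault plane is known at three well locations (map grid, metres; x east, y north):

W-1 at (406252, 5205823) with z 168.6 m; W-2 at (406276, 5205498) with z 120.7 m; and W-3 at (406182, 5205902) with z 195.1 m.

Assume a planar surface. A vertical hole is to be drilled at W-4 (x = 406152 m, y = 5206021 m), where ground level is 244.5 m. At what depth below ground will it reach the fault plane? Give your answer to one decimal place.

26.9 m

Let the plane be z = a·x + b·y + c.
W-2−W-1: 24a − 325b = −47.9;  W-3−W-1: −70a + 79b = 26.5.
Solving gives a = −0.231533519, b = 0.130286756.
Then c = 168.6 − a·406252 − b·5205823 = −584020.23.
At (406152, 5206021): z_contact = −94037.80 + 678275.59 − 584020.23 = 217.55 m.
Depth below ground = 244.5 − 217.55 = 26.9 m.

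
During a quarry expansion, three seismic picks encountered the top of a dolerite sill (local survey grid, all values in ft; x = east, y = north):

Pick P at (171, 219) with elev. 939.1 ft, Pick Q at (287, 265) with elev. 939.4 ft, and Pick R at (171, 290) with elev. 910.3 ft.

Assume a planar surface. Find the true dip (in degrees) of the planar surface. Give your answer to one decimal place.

Two edge vectors: Pick P→Pick Q = (116, 46, 0.3), Pick P→Pick R = (0, 71, -28.8).
Normal n = (Pick P→Pick Q) × (Pick P→Pick R) = (-1346.1, 3340.8, 8236).
So ∂z/∂x = −n_x/n_z = 0.16344 and ∂z/∂y = −n_y/n_z = −0.40563.
Gradient magnitude |∇z| = √(a² + b²) = √(0.02671 + 0.16454) = 0.43732.
True dip = arctan(0.43732) = 23.6°, dipping toward NNW (azimuth ≈ 338°).

23.6°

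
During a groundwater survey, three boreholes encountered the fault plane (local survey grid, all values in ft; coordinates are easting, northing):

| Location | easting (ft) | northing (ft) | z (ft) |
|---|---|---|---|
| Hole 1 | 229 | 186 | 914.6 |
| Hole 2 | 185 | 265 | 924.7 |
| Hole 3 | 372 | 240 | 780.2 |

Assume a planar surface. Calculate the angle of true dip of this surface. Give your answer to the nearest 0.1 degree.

Two edge vectors: Hole 1→Hole 2 = (-44, 79, 10.1), Hole 1→Hole 3 = (143, 54, -134.4).
Normal n = (Hole 1→Hole 2) × (Hole 1→Hole 3) = (-11163, -4469.3, -13673).
So ∂z/∂easting = −n_x/n_z = −0.81643 and ∂z/∂northing = −n_y/n_z = −0.32687.
Gradient magnitude |∇z| = √(a² + b²) = √(0.66655 + 0.10684) = 0.87943.
True dip = arctan(0.87943) = 41.3°, dipping toward ENE (azimuth ≈ 068°).

41.3°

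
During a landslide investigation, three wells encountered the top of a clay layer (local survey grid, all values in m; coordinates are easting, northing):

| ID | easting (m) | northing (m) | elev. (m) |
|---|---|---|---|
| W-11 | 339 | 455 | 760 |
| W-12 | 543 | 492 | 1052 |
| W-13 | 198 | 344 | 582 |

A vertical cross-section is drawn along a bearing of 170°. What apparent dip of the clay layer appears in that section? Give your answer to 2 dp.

Two edge vectors: W-11→W-12 = (204, 37, 292), W-11→W-13 = (-141, -111, -178).
Normal n = (W-11→W-12) × (W-11→W-13) = (25826, -4860, -17427).
So ∂z/∂easting = −n_x/n_z = 1.48195 and ∂z/∂northing = −n_y/n_z = −0.27888.
Unit vector along 170° is (sin 170°, cos 170°) = (0.1736, -0.9848).
Slope in that direction = a·(0.1736) + b·(-0.9848) = 0.53198.
Apparent dip = arctan|0.53198| = 28.01° (true dip is 56.4°, so apparent ≤ true as expected).

28.01°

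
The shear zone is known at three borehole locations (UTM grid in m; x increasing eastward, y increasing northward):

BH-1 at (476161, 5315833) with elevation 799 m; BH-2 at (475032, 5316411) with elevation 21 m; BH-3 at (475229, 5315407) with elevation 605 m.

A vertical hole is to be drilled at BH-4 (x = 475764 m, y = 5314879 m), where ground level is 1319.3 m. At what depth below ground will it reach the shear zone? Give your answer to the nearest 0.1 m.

219.5 m

Two edge vectors: BH-1→BH-2 = (-1129, 578, -778), BH-1→BH-3 = (-932, -426, -194).
Normal n = (BH-1→BH-2) × (BH-1→BH-3) = (-443560, 506070, 1019650).
So ∂z/∂x = −n_x/n_z = 0.435012014 and ∂z/∂y = −n_y/n_z = −0.496317364.
Intercept c from BH-1: 799 − 207135.76 + 2638340.22 = 2432003.47.
At (475764, 5314879): z_contact = 206963.06 − 2637866.73 + 2432003.47 = 1099.79 m.
Depth below ground = 1319.3 − 1099.79 = 219.5 m.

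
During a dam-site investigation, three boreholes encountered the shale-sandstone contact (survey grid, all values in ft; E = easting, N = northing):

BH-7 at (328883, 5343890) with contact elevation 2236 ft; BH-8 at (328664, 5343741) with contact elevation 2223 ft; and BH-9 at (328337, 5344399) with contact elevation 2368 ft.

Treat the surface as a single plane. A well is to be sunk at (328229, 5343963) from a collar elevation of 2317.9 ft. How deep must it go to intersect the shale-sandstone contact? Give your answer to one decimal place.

24.0 ft

Let the plane be z = a·E + b·N + c.
BH-8−BH-7: −219a − 149b = −13;  BH-9−BH-7: −546a + 509b = 132.
Solving gives a = −0.067683132, b = 0.186728899.
Then c = 2236 − a·328883 − b·5343890 = −973362.87.
At (328229, 5343963): z_contact = −22215.57 + 997872.33 − 973362.87 = 2293.90 ft.
Depth below ground = 2317.9 − 2293.90 = 24.0 ft.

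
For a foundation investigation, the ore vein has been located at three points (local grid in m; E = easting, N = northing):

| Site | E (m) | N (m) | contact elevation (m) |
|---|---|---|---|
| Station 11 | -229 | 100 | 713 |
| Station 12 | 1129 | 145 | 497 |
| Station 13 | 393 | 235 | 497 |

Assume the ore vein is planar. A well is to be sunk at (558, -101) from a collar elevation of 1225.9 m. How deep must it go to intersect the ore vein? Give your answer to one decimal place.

405.7 m

Let the plane be z = a·E + b·N + c.
Station 12−Station 11: 1358a + 45b = −216;  Station 13−Station 11: 622a + 135b = −216.
Solving gives a = −0.125145, b = −1.023407.
Then c = 713 − a·-229 − b·100 = 786.68.
At (558, -101): z_contact = −69.83 + 103.36 + 786.68 = 820.22 m.
Depth below ground = 1225.9 − 820.22 = 405.7 m.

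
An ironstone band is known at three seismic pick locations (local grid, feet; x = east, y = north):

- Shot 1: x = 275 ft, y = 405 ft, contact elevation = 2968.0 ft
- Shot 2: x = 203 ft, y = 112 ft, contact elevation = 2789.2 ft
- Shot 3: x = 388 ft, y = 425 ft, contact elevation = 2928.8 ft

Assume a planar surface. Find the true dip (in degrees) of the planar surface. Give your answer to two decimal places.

Let the plane be z = a·x + b·y + c.
Shot 2−Shot 1: −72a − 293b = −178.8;  Shot 3−Shot 1: 113a + 20b = −39.2.
Solving gives a = −0.47559, b = 0.72711.
Gradient magnitude |∇z| = √(a² + b²) = √(0.22619 + 0.52869) = 0.86884.
True dip = arctan(0.86884) = 40.99°, dipping toward SSE (azimuth ≈ 147°).

40.99°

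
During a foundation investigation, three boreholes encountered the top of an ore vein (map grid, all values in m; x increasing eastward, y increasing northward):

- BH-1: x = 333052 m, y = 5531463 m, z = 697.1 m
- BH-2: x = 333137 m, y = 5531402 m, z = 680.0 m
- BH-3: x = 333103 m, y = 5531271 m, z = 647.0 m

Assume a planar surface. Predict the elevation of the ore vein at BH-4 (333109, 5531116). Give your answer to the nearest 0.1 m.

Two edge vectors: BH-1→BH-2 = (85, -61, -17.1), BH-1→BH-3 = (51, -192, -50.1).
Normal n = (BH-1→BH-2) × (BH-1→BH-3) = (-227.1, 3386.4, -13209).
So ∂z/∂x = −n_x/n_z = −0.017192823 and ∂z/∂y = −n_y/n_z = 0.256370656.
Intercept c from BH-1: 697.1 + 5726.10 − 1418104.80 = −1411681.60.
At (333109, 5531116): z = −5727.1 + 1418015.8 − 1411681.60 = 607.2 m.

607.2 m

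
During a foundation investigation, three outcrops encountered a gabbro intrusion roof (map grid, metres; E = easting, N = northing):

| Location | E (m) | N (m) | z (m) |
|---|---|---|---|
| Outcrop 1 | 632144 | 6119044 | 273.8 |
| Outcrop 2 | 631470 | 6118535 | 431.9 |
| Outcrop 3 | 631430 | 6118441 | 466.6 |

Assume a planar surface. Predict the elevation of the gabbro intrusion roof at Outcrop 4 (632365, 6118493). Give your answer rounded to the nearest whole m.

507 m

Two edge vectors: Outcrop 1→Outcrop 2 = (-674, -509, 158.1), Outcrop 1→Outcrop 3 = (-714, -603, 192.8).
Normal n = (Outcrop 1→Outcrop 2) × (Outcrop 1→Outcrop 3) = (-2800.9, 17063.8, 42996).
So ∂z/∂E = −n_x/n_z = 0.06514327 and ∂z/∂N = −n_y/n_z = −0.39686948.
Intercept c from Outcrop 1: 273.8 − 41179.93 + 2428461.79 = 2387555.66.
At (632365, 6118493): z = 41194.3 − 2428243.1 + 2387555.66 = 506.9 m.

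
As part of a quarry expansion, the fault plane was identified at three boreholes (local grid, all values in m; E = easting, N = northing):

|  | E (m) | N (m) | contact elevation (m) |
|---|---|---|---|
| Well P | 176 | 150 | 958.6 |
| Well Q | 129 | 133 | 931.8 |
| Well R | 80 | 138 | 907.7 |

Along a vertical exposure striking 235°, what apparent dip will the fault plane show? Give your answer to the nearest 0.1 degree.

Two edge vectors: Well P→Well Q = (-47, -17, -26.8), Well P→Well R = (-96, -12, -50.9).
Normal n = (Well P→Well Q) × (Well P→Well R) = (543.7, 180.5, -1068).
So ∂z/∂E = −n_x/n_z = 0.50908 and ∂z/∂N = −n_y/n_z = 0.16901.
Unit vector along 235° is (sin 235°, cos 235°) = (-0.8192, -0.5736).
Slope in that direction = a·(-0.8192) + b·(-0.5736) = −0.51395.
Apparent dip = arctan|0.51395| = 27.2° (true dip is 28.2°, so apparent ≤ true as expected).

27.2°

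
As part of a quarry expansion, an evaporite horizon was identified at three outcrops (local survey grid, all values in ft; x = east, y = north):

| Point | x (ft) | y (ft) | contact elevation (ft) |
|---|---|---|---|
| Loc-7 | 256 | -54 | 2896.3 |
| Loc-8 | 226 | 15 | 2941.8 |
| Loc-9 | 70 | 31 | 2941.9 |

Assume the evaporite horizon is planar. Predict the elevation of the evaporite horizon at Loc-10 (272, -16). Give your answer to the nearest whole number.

Let the plane be z = a·x + b·y + c.
Loc-8−Loc-7: −30a + 69b = 45.5;  Loc-9−Loc-7: −186a + 85b = 45.6.
Solving gives a = 0.07012, b = 0.68991.
Then c = 2896.3 − a·256 − b·-54 = 2915.60.
At (272, -16): z = 19.1 − 11.0 + 2915.60 = 2923.6 ft.

2924 ft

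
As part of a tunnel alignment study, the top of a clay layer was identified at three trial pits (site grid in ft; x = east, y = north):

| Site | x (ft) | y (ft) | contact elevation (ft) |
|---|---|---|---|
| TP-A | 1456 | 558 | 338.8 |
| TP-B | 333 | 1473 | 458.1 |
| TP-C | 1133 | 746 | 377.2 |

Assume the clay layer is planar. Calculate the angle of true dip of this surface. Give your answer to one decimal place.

Let the plane be z = a·x + b·y + c.
TP-B−TP-A: −1123a + 915b = 119.3;  TP-C−TP-A: −323a + 188b = 38.4.
Solving gives a = −0.15053, b = −0.05436.
Gradient magnitude |∇z| = √(a² + b²) = √(0.02266 + 0.00296) = 0.16004.
True dip = arctan(0.16004) = 9.1°, dipping toward ENE (azimuth ≈ 070°).

9.1°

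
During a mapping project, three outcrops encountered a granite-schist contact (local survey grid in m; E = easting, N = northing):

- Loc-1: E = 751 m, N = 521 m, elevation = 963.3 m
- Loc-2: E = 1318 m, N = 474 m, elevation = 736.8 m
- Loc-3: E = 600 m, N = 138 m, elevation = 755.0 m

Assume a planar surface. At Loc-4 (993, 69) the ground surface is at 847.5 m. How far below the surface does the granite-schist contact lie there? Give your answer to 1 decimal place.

274.2 m

Two edge vectors: Loc-1→Loc-2 = (567, -47, -226.5), Loc-1→Loc-3 = (-151, -383, -208.3).
Normal n = (Loc-1→Loc-2) × (Loc-1→Loc-3) = (-76959.4, 152307.6, -224258).
So ∂z/∂E = −n_x/n_z = −0.343173 and ∂z/∂N = −n_y/n_z = 0.679162.
Intercept c from Loc-1: 963.3 + 257.72 − 353.84 = 867.18.
At (993, 69): z_contact = −340.77 + 46.86 + 867.18 = 573.27 m.
Depth below ground = 847.5 − 573.27 = 274.2 m.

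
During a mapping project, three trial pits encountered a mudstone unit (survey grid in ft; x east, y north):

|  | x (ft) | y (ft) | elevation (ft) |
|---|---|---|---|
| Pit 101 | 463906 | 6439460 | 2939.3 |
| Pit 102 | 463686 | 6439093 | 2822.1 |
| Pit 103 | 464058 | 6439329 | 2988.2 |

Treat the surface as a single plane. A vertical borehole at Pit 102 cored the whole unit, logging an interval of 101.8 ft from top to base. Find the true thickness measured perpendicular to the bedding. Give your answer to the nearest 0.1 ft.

Let the plane be z = a·x + b·y + c.
Pit 102−Pit 101: −220a − 367b = −117.2;  Pit 103−Pit 101: 152a − 131b = 48.9.
Solving gives a = 0.39359, b = 0.08341.
|∇z| = √(a²+b²) = 0.40233, so dip δ = arctan(0.40233) = 21.92°.
True thickness = vertical thickness × cos δ = 101.8 × cos 21.92° = 94.4 ft.

94.4 ft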